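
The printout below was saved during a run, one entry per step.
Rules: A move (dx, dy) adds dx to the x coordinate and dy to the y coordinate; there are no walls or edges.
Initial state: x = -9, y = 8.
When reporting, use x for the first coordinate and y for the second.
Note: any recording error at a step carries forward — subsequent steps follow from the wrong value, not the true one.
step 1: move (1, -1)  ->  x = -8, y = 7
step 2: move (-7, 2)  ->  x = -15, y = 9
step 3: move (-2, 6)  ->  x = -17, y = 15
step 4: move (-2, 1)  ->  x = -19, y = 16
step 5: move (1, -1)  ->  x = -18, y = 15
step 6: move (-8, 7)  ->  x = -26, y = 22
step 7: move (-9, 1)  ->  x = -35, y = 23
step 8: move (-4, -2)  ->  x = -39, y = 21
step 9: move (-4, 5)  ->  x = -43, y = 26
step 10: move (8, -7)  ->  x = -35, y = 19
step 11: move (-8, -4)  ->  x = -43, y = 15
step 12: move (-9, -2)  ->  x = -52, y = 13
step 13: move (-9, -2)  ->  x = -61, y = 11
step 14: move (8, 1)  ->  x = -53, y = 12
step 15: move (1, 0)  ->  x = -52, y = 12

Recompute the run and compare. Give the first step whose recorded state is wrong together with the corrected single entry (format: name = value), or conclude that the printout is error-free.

no error

1. x = -9 + (1) = -8, y = 8 + (-1) = 7 (verified)
2. x = -8 + (-7) = -15, y = 7 + (2) = 9 (matches)
3. x = -15 + (-2) = -17, y = 9 + (6) = 15 (confirmed correct)
4. x = -17 + (-2) = -19, y = 15 + (1) = 16 (consistent with the printout)
5. x = -19 + (1) = -18, y = 16 + (-1) = 15 (consistent with the printout)
6. x = -18 + (-8) = -26, y = 15 + (7) = 22 (matches)
7. x = -26 + (-9) = -35, y = 22 + (1) = 23 (consistent with the printout)
8. x = -35 + (-4) = -39, y = 23 + (-2) = 21 (agrees with the printout)
9. x = -39 + (-4) = -43, y = 21 + (5) = 26 (verified)
10. x = -43 + (8) = -35, y = 26 + (-7) = 19 (consistent with the printout)
11. x = -35 + (-8) = -43, y = 19 + (-4) = 15 (agrees with the printout)
12. x = -43 + (-9) = -52, y = 15 + (-2) = 13 (matches)
13. x = -52 + (-9) = -61, y = 13 + (-2) = 11 (in agreement)
14. x = -61 + (8) = -53, y = 11 + (1) = 12 (confirmed correct)
15. x = -53 + (1) = -52, y = 12 + (0) = 12 (exactly as logged)
Every step is consistent.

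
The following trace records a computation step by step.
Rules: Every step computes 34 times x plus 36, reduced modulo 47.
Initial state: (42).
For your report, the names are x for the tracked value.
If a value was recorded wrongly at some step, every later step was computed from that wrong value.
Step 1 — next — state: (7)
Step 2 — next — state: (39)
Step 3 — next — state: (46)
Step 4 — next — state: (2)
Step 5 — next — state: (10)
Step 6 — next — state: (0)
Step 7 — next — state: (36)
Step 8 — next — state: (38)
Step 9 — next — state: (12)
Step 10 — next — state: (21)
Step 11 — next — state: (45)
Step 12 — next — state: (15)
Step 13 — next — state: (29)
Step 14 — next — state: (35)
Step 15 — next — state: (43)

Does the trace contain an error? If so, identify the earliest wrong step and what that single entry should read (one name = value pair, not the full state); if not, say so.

step 15, x = 4

Recomputing the run from the initial state:
step 1: x = 7
step 2: x = 39
step 3: x = 46
step 4: x = 2
step 5: x = 10
step 6: x = 0
step 7: x = 36
step 8: x = 38
step 9: x = 12
step 10: x = 21
step 11: x = 45
step 12: x = 15
step 13: x = 29
step 14: x = 35
step 15: x = 4
The first disagreement with the trace is at step 15, where the value should be x = 4.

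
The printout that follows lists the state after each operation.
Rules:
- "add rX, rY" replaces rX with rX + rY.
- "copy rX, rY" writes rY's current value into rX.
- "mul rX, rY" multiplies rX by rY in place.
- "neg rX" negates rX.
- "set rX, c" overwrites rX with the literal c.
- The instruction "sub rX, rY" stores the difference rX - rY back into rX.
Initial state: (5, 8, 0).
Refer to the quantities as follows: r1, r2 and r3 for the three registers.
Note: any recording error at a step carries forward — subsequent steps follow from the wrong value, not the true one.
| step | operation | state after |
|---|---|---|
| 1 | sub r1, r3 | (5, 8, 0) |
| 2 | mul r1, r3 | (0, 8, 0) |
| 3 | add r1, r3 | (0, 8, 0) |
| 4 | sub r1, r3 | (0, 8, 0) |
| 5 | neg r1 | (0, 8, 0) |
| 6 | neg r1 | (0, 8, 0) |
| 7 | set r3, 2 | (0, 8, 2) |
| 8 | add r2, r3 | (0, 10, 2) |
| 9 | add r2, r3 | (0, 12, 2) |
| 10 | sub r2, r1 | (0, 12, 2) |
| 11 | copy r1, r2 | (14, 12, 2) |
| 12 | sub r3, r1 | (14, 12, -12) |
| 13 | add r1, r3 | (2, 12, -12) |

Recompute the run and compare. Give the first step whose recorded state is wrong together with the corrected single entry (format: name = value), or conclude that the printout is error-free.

step 11, r1 = 12

Step 1: r1 = 5 - 0 = 5 — exactly as logged.
Step 2: r1 = 5 * 0 = 0 — verified.
Step 3: r1 = 0 + 0 = 0 — agrees with the printout.
Step 4: r1 = 0 - 0 = 0 — checks out.
Step 5: r1 = -(0) = 0 — consistent with the printout.
Step 6: r1 = -(0) = 0 — no discrepancy.
Step 7: r3 = 2 — confirmed correct.
Step 8: r2 = 8 + 2 = 10 — agrees with the printout.
Step 9: r2 = 10 + 2 = 12 — no discrepancy.
Step 10: r2 = 12 - 0 = 12 — checks out.
Step 11: r1 = 12 — a discrepancy with the printout.
Step 11 is the first one off; corrected, r1 = 12.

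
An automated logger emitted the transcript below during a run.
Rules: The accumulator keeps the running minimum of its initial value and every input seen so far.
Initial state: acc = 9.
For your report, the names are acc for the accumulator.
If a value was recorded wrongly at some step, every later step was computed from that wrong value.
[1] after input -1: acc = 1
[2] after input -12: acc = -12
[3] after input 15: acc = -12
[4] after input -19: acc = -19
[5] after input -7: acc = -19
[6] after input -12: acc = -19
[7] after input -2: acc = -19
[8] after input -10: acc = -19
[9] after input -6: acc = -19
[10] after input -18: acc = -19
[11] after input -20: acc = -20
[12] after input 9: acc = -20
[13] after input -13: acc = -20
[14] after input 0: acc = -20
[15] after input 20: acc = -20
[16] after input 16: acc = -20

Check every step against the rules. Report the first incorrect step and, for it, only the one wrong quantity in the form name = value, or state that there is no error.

step 1, acc = -1

1. acc = min(9, -1) = -1 (a discrepancy with the transcript)
Conclusion: step 1 carries the first error; the entry should be acc = -1.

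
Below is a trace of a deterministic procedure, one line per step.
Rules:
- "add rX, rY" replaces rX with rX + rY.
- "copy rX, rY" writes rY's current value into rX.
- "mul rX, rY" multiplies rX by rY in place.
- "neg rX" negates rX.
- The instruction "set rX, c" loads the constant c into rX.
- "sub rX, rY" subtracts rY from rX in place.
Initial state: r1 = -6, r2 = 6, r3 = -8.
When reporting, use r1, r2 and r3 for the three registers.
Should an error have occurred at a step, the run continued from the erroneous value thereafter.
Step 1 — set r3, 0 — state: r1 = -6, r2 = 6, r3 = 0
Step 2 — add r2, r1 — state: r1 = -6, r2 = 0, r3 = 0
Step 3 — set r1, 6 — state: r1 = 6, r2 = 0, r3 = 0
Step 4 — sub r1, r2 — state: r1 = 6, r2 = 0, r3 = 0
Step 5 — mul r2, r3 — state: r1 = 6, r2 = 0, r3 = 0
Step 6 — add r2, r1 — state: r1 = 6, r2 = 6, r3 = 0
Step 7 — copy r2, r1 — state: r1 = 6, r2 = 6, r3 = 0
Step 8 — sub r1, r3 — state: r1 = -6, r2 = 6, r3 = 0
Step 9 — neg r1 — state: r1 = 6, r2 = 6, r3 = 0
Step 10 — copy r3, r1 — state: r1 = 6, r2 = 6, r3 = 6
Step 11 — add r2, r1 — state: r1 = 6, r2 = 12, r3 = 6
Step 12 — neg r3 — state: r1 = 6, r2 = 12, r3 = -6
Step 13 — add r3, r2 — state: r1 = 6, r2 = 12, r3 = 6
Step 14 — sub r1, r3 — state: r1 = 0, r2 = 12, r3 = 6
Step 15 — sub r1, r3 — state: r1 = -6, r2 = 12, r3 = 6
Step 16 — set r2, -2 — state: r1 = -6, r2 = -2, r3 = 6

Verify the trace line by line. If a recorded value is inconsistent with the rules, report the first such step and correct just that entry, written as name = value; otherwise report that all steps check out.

Recomputing the run from the initial state:
step 1: r1 = -6, r2 = 6, r3 = 0
step 2: r1 = -6, r2 = 0, r3 = 0
step 3: r1 = 6, r2 = 0, r3 = 0
step 4: r1 = 6, r2 = 0, r3 = 0
step 5: r1 = 6, r2 = 0, r3 = 0
step 6: r1 = 6, r2 = 6, r3 = 0
step 7: r1 = 6, r2 = 6, r3 = 0
step 8: r1 = 6, r2 = 6, r3 = 0
step 9: r1 = -6, r2 = 6, r3 = 0
step 10: r1 = -6, r2 = 6, r3 = -6
step 11: r1 = -6, r2 = 0, r3 = -6
step 12: r1 = -6, r2 = 0, r3 = 6
step 13: r1 = -6, r2 = 0, r3 = 6
step 14: r1 = -12, r2 = 0, r3 = 6
step 15: r1 = -18, r2 = 0, r3 = 6
step 16: r1 = -18, r2 = -2, r3 = 6
The first disagreement with the trace is at step 8, where the value should be r1 = 6.

step 8, r1 = 6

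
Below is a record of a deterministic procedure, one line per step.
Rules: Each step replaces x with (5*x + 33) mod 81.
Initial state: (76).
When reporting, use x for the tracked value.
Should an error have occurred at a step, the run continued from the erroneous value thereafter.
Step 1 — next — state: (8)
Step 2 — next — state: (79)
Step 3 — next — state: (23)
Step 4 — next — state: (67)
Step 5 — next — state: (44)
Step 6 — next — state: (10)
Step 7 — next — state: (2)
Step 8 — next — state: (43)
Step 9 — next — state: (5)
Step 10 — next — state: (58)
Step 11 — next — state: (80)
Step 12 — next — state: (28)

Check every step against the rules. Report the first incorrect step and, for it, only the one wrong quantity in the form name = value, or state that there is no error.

Recomputing the run from the initial state:
step 1: x = 8
step 2: x = 73
step 3: x = 74
step 4: x = 79
step 5: x = 23
step 6: x = 67
step 7: x = 44
step 8: x = 10
step 9: x = 2
step 10: x = 43
step 11: x = 5
step 12: x = 58
The first disagreement with the record is at step 2, where the value should be x = 73.

step 2, x = 73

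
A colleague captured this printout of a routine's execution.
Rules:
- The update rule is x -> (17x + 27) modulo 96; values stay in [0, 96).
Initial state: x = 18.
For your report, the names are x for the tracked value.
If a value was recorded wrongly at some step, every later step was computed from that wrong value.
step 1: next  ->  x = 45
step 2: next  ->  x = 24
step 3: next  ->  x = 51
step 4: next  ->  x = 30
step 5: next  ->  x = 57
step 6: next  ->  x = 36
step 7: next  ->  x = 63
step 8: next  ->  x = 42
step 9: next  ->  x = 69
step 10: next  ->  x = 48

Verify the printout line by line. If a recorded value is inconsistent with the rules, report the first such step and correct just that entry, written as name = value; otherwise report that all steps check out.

no error

Recomputing the run from the initial state:
step 1: x = 45
step 2: x = 24
step 3: x = 51
step 4: x = 30
step 5: x = 57
step 6: x = 36
step 7: x = 63
step 8: x = 42
step 9: x = 69
step 10: x = 48
This matches the printout at every step.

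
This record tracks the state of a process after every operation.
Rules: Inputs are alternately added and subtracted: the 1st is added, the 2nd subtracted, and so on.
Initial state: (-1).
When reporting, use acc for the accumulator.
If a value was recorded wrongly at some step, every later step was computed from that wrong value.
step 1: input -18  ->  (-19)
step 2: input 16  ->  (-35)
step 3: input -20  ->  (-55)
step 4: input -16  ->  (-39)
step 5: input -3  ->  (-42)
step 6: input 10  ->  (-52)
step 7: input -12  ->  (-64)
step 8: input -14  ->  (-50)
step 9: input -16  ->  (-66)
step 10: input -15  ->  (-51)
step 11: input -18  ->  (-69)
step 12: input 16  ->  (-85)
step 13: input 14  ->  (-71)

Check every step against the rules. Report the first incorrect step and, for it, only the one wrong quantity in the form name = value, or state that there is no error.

no error

step 1: acc = -1 + -18 = -19 -> agrees with the record
step 2: acc = -19 - 16 = -35 -> agrees with the record
step 3: acc = -35 + -20 = -55 -> exactly as logged
step 4: acc = -55 - -16 = -39 -> exactly as logged
step 5: acc = -39 + -3 = -42 -> verified
step 6: acc = -42 - 10 = -52 -> in agreement
step 7: acc = -52 + -12 = -64 -> exactly as logged
step 8: acc = -64 - -14 = -50 -> exactly as logged
step 9: acc = -50 + -16 = -66 -> same as recorded
step 10: acc = -66 - -15 = -51 -> agrees with the record
step 11: acc = -51 + -18 = -69 -> no discrepancy
step 12: acc = -69 - 16 = -85 -> confirmed correct
step 13: acc = -85 + 14 = -71 -> in agreement
Nothing is out of place; the run is error-free.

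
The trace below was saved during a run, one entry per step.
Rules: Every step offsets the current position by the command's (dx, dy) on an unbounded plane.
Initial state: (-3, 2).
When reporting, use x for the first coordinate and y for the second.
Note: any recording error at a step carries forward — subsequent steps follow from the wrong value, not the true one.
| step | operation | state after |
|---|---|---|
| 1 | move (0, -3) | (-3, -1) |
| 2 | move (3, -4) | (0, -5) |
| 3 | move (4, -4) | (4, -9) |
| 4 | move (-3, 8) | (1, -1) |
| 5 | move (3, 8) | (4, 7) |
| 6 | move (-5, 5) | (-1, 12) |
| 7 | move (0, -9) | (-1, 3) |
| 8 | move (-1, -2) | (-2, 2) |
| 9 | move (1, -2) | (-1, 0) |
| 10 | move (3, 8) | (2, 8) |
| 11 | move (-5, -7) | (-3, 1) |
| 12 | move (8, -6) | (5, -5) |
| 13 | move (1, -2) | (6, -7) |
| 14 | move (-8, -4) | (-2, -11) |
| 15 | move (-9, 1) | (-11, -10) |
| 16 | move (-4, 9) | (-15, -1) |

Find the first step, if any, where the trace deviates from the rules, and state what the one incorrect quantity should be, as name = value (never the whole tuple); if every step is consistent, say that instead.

1. x = -3 + (0) = -3, y = 2 + (-3) = -1 (no discrepancy)
2. x = -3 + (3) = 0, y = -1 + (-4) = -5 (matches)
3. x = 0 + (4) = 4, y = -5 + (-4) = -9 (agrees with the trace)
4. x = 4 + (-3) = 1, y = -9 + (8) = -1 (checks out)
5. x = 1 + (3) = 4, y = -1 + (8) = 7 (in agreement)
6. x = 4 + (-5) = -1, y = 7 + (5) = 12 (verified)
7. x = -1 + (0) = -1, y = 12 + (-9) = 3 (in agreement)
8. x = -1 + (-1) = -2, y = 3 + (-2) = 1 (a discrepancy with the trace)
First deviation found at step 8; the corrected entry is y = 1.

step 8, y = 1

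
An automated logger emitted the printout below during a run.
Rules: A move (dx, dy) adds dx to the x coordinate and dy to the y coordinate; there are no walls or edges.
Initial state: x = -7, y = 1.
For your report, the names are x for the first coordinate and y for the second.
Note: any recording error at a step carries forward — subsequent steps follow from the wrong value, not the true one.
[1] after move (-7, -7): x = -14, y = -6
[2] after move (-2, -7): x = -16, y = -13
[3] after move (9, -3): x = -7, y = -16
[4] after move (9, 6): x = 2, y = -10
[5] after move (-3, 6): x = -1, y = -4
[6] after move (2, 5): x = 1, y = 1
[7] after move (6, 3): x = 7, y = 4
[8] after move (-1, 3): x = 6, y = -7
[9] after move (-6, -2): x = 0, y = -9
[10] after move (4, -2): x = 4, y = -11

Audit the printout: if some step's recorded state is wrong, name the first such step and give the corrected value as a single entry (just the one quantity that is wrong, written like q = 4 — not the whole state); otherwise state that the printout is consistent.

step 1: x = -7 + (-7) = -14, y = 1 + (-7) = -6 -> verified
step 2: x = -14 + (-2) = -16, y = -6 + (-7) = -13 -> in agreement
step 3: x = -16 + (9) = -7, y = -13 + (-3) = -16 -> no discrepancy
step 4: x = -7 + (9) = 2, y = -16 + (6) = -10 -> confirmed correct
step 5: x = 2 + (-3) = -1, y = -10 + (6) = -4 -> agrees with the printout
step 6: x = -1 + (2) = 1, y = -4 + (5) = 1 -> verified
step 7: x = 1 + (6) = 7, y = 1 + (3) = 4 -> same as recorded
step 8: x = 7 + (-1) = 6, y = 4 + (3) = 7 -> a discrepancy with the printout
So the first discrepancy is step 8, where the right value is y = 7.

step 8, y = 7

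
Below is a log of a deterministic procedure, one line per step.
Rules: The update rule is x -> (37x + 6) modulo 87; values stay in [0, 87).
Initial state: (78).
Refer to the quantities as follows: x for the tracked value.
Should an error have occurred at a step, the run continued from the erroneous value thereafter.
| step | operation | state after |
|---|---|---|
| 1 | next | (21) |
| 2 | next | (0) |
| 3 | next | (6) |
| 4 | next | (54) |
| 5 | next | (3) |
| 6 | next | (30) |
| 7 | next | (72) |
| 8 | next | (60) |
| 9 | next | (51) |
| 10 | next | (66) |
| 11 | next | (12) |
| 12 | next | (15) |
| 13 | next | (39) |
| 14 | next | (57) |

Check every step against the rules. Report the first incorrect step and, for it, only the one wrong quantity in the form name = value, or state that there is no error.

no error

Recomputing the run from the initial state:
step 1: x = 21
step 2: x = 0
step 3: x = 6
step 4: x = 54
step 5: x = 3
step 6: x = 30
step 7: x = 72
step 8: x = 60
step 9: x = 51
step 10: x = 66
step 11: x = 12
step 12: x = 15
step 13: x = 39
step 14: x = 57
This matches the log at every step.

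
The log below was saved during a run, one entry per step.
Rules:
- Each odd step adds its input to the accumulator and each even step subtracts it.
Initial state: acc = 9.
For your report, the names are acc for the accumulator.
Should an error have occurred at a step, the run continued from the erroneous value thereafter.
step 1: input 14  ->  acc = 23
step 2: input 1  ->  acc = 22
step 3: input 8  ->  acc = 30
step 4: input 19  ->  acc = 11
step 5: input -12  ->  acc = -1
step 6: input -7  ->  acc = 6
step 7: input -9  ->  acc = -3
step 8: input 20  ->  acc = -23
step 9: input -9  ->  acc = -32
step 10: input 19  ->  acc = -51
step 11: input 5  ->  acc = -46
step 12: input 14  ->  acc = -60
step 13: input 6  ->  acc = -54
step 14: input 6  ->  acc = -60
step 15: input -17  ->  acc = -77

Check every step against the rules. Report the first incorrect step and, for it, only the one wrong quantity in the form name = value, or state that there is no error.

1. acc = 9 + 14 = 23 (no discrepancy)
2. acc = 23 - 1 = 22 (checks out)
3. acc = 22 + 8 = 30 (matches)
4. acc = 30 - 19 = 11 (confirmed correct)
5. acc = 11 + -12 = -1 (exactly as logged)
6. acc = -1 - -7 = 6 (checks out)
7. acc = 6 + -9 = -3 (agrees with the log)
8. acc = -3 - 20 = -23 (checks out)
9. acc = -23 + -9 = -32 (in agreement)
10. acc = -32 - 19 = -51 (matches)
11. acc = -51 + 5 = -46 (agrees with the log)
12. acc = -46 - 14 = -60 (matches)
13. acc = -60 + 6 = -54 (same as recorded)
14. acc = -54 - 6 = -60 (no discrepancy)
15. acc = -60 + -17 = -77 (checks out)
All steps check out; nothing to correct.

no error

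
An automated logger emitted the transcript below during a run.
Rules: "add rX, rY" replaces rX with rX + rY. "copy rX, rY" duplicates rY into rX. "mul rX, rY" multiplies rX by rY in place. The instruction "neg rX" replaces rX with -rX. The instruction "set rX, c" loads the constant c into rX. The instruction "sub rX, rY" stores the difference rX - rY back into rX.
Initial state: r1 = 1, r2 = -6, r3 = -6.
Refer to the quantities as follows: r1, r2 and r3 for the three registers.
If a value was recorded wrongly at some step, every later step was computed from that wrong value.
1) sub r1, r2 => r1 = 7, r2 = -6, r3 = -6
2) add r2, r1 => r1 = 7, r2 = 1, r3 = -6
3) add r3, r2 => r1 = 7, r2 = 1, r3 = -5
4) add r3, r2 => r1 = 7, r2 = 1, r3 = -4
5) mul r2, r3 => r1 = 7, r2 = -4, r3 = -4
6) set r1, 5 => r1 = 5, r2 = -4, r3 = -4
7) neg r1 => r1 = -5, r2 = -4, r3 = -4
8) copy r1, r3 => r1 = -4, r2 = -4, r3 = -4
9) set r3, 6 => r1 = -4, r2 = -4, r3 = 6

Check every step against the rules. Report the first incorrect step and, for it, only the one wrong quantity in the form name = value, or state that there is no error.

1. r1 = 1 - -6 = 7 (confirmed correct)
2. r2 = -6 + 7 = 1 (confirmed correct)
3. r3 = -6 + 1 = -5 (matches)
4. r3 = -5 + 1 = -4 (verified)
5. r2 = 1 * -4 = -4 (consistent with the transcript)
6. r1 = 5 (exactly as logged)
7. r1 = -(5) = -5 (no discrepancy)
8. r1 = -4 (checks out)
9. r3 = 6 (same as recorded)
Nothing is out of place; the run is error-free.

no error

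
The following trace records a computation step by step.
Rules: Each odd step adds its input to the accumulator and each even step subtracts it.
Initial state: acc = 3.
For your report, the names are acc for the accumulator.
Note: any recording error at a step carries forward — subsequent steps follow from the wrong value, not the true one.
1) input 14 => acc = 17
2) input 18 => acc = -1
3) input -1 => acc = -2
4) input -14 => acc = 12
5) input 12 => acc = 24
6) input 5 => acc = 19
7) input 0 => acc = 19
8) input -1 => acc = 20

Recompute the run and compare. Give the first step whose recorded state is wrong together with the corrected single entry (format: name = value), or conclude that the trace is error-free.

no error

Step 1: acc = 3 + 14 = 17 — confirmed correct.
Step 2: acc = 17 - 18 = -1 — exactly as logged.
Step 3: acc = -1 + -1 = -2 — matches.
Step 4: acc = -2 - -14 = 12 — same as recorded.
Step 5: acc = 12 + 12 = 24 — same as recorded.
Step 6: acc = 24 - 5 = 19 — no discrepancy.
Step 7: acc = 19 + 0 = 19 — agrees with the trace.
Step 8: acc = 19 - -1 = 20 — no discrepancy.
No step deviates from the rules.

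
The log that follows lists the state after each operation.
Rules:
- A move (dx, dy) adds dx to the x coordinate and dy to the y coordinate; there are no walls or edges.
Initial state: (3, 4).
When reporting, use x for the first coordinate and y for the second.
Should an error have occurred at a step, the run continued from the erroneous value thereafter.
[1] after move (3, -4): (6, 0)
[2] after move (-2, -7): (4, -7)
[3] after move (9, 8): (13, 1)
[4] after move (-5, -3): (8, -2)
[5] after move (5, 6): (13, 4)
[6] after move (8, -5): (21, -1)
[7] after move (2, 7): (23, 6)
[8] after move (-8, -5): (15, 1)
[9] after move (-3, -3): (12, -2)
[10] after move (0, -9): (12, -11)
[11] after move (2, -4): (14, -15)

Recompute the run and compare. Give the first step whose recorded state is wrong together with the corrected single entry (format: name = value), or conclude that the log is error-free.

no error

step 1: x = 3 + (3) = 6, y = 4 + (-4) = 0 -> exactly as logged
step 2: x = 6 + (-2) = 4, y = 0 + (-7) = -7 -> same as recorded
step 3: x = 4 + (9) = 13, y = -7 + (8) = 1 -> consistent with the log
step 4: x = 13 + (-5) = 8, y = 1 + (-3) = -2 -> matches
step 5: x = 8 + (5) = 13, y = -2 + (6) = 4 -> no discrepancy
step 6: x = 13 + (8) = 21, y = 4 + (-5) = -1 -> consistent with the log
step 7: x = 21 + (2) = 23, y = -1 + (7) = 6 -> agrees with the log
step 8: x = 23 + (-8) = 15, y = 6 + (-5) = 1 -> consistent with the log
step 9: x = 15 + (-3) = 12, y = 1 + (-3) = -2 -> in agreement
step 10: x = 12 + (0) = 12, y = -2 + (-9) = -11 -> no discrepancy
step 11: x = 12 + (2) = 14, y = -11 + (-4) = -15 -> no discrepancy
All steps check out; nothing to correct.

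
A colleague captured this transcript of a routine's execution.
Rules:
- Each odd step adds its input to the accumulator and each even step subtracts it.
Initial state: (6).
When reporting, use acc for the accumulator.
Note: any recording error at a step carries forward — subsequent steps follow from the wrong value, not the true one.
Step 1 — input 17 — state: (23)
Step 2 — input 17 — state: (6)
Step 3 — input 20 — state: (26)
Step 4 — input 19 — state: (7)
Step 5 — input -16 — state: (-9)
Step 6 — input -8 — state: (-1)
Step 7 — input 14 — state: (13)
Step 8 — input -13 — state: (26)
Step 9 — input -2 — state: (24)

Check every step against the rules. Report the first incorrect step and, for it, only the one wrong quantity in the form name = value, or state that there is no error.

step 1: acc = 6 + 17 = 23 -> exactly as logged
step 2: acc = 23 - 17 = 6 -> in agreement
step 3: acc = 6 + 20 = 26 -> checks out
step 4: acc = 26 - 19 = 7 -> agrees with the transcript
step 5: acc = 7 + -16 = -9 -> consistent with the transcript
step 6: acc = -9 - -8 = -1 -> verified
step 7: acc = -1 + 14 = 13 -> in agreement
step 8: acc = 13 - -13 = 26 -> consistent with the transcript
step 9: acc = 26 + -2 = 24 -> exactly as logged
Each recorded entry agrees with the recomputation.

no error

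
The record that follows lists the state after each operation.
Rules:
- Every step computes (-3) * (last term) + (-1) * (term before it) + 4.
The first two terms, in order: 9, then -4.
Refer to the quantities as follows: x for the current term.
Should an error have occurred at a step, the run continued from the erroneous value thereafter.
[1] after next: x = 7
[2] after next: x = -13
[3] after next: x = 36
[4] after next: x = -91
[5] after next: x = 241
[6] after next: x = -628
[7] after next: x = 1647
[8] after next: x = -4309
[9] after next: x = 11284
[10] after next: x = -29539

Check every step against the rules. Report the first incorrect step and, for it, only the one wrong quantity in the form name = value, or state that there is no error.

Step 1: x = -3*(-4) + (-1)*(9) + (4) = 7 — verified.
Step 2: x = -3*(7) + (-1)*(-4) + (4) = -13 — in agreement.
Step 3: x = -3*(-13) + (-1)*(7) + (4) = 36 — same as recorded.
Step 4: x = -3*(36) + (-1)*(-13) + (4) = -91 — exactly as logged.
Step 5: x = -3*(-91) + (-1)*(36) + (4) = 241 — no discrepancy.
Step 6: x = -3*(241) + (-1)*(-91) + (4) = -628 — same as recorded.
Step 7: x = -3*(-628) + (-1)*(241) + (4) = 1647 — consistent with the record.
Step 8: x = -3*(1647) + (-1)*(-628) + (4) = -4309 — consistent with the record.
Step 9: x = -3*(-4309) + (-1)*(1647) + (4) = 11284 — checks out.
Step 10: x = -3*(11284) + (-1)*(-4309) + (4) = -29539 — matches.
Each recorded entry agrees with the recomputation.

no error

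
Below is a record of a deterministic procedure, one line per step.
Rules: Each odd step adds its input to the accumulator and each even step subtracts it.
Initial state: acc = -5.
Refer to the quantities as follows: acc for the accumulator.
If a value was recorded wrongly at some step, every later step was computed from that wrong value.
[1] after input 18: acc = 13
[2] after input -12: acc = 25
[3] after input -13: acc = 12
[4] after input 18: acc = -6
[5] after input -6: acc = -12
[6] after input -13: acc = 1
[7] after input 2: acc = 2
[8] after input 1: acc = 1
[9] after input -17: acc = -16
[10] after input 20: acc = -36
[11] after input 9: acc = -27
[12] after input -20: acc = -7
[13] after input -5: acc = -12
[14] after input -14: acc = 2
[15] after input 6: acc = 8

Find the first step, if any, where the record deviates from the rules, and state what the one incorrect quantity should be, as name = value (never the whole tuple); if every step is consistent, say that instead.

step 7, acc = 3

Recomputing the run from the initial state:
step 1: acc = 13
step 2: acc = 25
step 3: acc = 12
step 4: acc = -6
step 5: acc = -12
step 6: acc = 1
step 7: acc = 3
step 8: acc = 2
step 9: acc = -15
step 10: acc = -35
step 11: acc = -26
step 12: acc = -6
step 13: acc = -11
step 14: acc = 3
step 15: acc = 9
The first disagreement with the record is at step 7, where the value should be acc = 3.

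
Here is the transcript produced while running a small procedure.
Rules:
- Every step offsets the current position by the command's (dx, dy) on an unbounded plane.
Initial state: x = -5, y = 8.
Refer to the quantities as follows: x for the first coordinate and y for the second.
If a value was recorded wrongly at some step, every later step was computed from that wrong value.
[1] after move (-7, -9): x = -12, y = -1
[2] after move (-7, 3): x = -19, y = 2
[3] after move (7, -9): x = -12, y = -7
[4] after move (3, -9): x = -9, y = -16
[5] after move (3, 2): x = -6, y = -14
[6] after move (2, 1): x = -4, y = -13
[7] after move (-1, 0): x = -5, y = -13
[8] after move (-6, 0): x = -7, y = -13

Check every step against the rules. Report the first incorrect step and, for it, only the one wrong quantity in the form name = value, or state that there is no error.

1. x = -5 + (-7) = -12, y = 8 + (-9) = -1 (verified)
2. x = -12 + (-7) = -19, y = -1 + (3) = 2 (confirmed correct)
3. x = -19 + (7) = -12, y = 2 + (-9) = -7 (confirmed correct)
4. x = -12 + (3) = -9, y = -7 + (-9) = -16 (exactly as logged)
5. x = -9 + (3) = -6, y = -16 + (2) = -14 (consistent with the transcript)
6. x = -6 + (2) = -4, y = -14 + (1) = -13 (matches)
7. x = -4 + (-1) = -5, y = -13 + (0) = -13 (verified)
8. x = -5 + (-6) = -11, y = -13 + (0) = -13 (the transcript disagrees here)
That makes step 8 the first incorrect line — x = -11 is what it should show.

step 8, x = -11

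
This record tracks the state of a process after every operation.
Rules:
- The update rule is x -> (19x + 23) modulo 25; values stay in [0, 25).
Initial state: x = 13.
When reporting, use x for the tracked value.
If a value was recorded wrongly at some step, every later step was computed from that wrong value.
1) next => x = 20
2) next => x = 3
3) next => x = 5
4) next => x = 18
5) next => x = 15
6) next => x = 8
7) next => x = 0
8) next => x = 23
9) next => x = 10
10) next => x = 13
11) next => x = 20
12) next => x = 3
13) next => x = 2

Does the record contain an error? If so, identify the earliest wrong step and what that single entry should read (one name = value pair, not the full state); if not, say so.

step 1: x = (19*13 + 23) mod 25 = 20 -> no discrepancy
step 2: x = (19*20 + 23) mod 25 = 3 -> agrees with the record
step 3: x = (19*3 + 23) mod 25 = 5 -> consistent with the record
step 4: x = (19*5 + 23) mod 25 = 18 -> same as recorded
step 5: x = (19*18 + 23) mod 25 = 15 -> no discrepancy
step 6: x = (19*15 + 23) mod 25 = 8 -> in agreement
step 7: x = (19*8 + 23) mod 25 = 0 -> consistent with the record
step 8: x = (19*0 + 23) mod 25 = 23 -> no discrepancy
step 9: x = (19*23 + 23) mod 25 = 10 -> exactly as logged
step 10: x = (19*10 + 23) mod 25 = 13 -> consistent with the record
step 11: x = (19*13 + 23) mod 25 = 20 -> checks out
step 12: x = (19*20 + 23) mod 25 = 3 -> no discrepancy
step 13: x = (19*3 + 23) mod 25 = 5 -> first mismatch against the record
Conclusion: step 13 carries the first error; the entry should be x = 5.

step 13, x = 5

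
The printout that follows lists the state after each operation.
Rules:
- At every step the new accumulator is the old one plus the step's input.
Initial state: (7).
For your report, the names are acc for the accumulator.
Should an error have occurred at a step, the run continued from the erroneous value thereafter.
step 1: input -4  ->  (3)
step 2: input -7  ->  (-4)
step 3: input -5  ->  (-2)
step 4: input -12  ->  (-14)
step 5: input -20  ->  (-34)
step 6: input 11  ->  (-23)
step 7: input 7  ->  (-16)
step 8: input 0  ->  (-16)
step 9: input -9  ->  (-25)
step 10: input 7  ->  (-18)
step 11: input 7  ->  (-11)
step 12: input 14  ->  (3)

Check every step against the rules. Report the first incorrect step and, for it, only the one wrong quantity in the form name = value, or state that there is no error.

Recomputing the run from the initial state:
step 1: acc = 3
step 2: acc = -4
step 3: acc = -9
step 4: acc = -21
step 5: acc = -41
step 6: acc = -30
step 7: acc = -23
step 8: acc = -23
step 9: acc = -32
step 10: acc = -25
step 11: acc = -18
step 12: acc = -4
The first disagreement with the printout is at step 3, where the value should be acc = -9.

step 3, acc = -9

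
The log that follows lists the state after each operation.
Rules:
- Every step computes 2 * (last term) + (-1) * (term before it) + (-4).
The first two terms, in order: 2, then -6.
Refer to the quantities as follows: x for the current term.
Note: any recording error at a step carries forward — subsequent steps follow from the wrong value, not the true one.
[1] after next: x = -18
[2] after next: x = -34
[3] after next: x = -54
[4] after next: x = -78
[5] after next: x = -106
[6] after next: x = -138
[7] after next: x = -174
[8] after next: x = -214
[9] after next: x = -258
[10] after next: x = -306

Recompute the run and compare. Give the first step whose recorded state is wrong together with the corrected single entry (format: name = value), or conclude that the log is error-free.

Recomputing the run from the initial state:
step 1: x = -18
step 2: x = -34
step 3: x = -54
step 4: x = -78
step 5: x = -106
step 6: x = -138
step 7: x = -174
step 8: x = -214
step 9: x = -258
step 10: x = -306
This matches the log at every step.

no error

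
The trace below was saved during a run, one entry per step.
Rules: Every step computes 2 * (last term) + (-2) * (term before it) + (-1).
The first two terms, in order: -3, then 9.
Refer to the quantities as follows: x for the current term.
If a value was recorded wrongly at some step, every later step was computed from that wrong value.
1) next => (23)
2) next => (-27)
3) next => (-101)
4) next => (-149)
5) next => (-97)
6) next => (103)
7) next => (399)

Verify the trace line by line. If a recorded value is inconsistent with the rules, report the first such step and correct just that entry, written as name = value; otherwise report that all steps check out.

1. x = 2*(9) + (-2)*(-3) + (-1) = 23 (matches)
2. x = 2*(23) + (-2)*(9) + (-1) = 27 (the trace has a different value)
The earliest wrong entry is at step 2: it should read x = 27.

step 2, x = 27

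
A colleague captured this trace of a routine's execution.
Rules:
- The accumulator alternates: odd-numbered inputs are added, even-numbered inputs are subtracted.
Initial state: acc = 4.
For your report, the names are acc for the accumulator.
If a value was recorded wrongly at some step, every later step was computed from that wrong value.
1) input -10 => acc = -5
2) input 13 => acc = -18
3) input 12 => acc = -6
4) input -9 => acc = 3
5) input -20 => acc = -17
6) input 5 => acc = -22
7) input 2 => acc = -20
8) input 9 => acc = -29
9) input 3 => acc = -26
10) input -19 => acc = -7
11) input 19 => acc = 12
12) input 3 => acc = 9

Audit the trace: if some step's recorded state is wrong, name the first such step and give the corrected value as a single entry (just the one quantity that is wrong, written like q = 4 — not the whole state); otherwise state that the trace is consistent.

step 1, acc = -6

Recomputing the run from the initial state:
step 1: acc = -6
step 2: acc = -19
step 3: acc = -7
step 4: acc = 2
step 5: acc = -18
step 6: acc = -23
step 7: acc = -21
step 8: acc = -30
step 9: acc = -27
step 10: acc = -8
step 11: acc = 11
step 12: acc = 8
The first disagreement with the trace is at step 1, where the value should be acc = -6.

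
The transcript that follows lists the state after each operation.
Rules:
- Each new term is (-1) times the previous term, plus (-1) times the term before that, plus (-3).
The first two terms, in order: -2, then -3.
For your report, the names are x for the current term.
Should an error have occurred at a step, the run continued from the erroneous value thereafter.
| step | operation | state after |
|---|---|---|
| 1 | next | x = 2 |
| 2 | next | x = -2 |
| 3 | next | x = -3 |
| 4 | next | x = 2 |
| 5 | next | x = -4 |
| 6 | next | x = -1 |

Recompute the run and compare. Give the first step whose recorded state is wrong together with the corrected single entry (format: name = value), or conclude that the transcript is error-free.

step 5, x = -2

step 1: x = -1*(-3) + (-1)*(-2) + (-3) = 2 -> no discrepancy
step 2: x = -1*(2) + (-1)*(-3) + (-3) = -2 -> verified
step 3: x = -1*(-2) + (-1)*(2) + (-3) = -3 -> same as recorded
step 4: x = -1*(-3) + (-1)*(-2) + (-3) = 2 -> exactly as logged
step 5: x = -1*(2) + (-1)*(-3) + (-3) = -2 -> the recorded entry deviates here
First deviation found at step 5; the corrected entry is x = -2.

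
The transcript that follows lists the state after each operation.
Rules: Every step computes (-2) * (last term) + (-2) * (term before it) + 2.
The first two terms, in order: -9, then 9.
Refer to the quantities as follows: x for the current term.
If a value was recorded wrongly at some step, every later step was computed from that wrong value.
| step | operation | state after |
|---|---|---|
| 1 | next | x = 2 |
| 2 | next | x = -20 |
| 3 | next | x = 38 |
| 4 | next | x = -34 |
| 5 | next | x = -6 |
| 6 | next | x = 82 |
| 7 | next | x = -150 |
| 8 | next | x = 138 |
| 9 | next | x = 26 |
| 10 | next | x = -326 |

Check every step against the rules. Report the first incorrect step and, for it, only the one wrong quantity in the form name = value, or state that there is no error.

Step 1: x = -2*(9) + (-2)*(-9) + (2) = 2 — matches.
Step 2: x = -2*(2) + (-2)*(9) + (2) = -20 — consistent with the transcript.
Step 3: x = -2*(-20) + (-2)*(2) + (2) = 38 — exactly as logged.
Step 4: x = -2*(38) + (-2)*(-20) + (2) = -34 — verified.
Step 5: x = -2*(-34) + (-2)*(38) + (2) = -6 — no discrepancy.
Step 6: x = -2*(-6) + (-2)*(-34) + (2) = 82 — matches.
Step 7: x = -2*(82) + (-2)*(-6) + (2) = -150 — matches.
Step 8: x = -2*(-150) + (-2)*(82) + (2) = 138 — exactly as logged.
Step 9: x = -2*(138) + (-2)*(-150) + (2) = 26 — no discrepancy.
Step 10: x = -2*(26) + (-2)*(138) + (2) = -326 — no discrepancy.
Each recorded entry agrees with the recomputation.

no error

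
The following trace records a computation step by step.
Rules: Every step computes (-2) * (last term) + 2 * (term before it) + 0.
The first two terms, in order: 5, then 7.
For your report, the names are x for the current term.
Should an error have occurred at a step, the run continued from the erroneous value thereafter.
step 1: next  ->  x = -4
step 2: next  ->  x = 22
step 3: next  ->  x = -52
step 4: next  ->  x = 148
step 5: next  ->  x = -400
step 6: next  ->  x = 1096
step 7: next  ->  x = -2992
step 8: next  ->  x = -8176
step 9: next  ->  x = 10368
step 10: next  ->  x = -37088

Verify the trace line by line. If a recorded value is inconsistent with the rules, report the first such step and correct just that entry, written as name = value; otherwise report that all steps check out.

1. x = -2*(7) + (2)*(5) + (0) = -4 (checks out)
2. x = -2*(-4) + (2)*(7) + (0) = 22 (same as recorded)
3. x = -2*(22) + (2)*(-4) + (0) = -52 (agrees with the trace)
4. x = -2*(-52) + (2)*(22) + (0) = 148 (checks out)
5. x = -2*(148) + (2)*(-52) + (0) = -400 (confirmed correct)
6. x = -2*(-400) + (2)*(148) + (0) = 1096 (matches)
7. x = -2*(1096) + (2)*(-400) + (0) = -2992 (confirmed correct)
8. x = -2*(-2992) + (2)*(1096) + (0) = 8176 (the trace disagrees here)
First deviation found at step 8; the corrected entry is x = 8176.

step 8, x = 8176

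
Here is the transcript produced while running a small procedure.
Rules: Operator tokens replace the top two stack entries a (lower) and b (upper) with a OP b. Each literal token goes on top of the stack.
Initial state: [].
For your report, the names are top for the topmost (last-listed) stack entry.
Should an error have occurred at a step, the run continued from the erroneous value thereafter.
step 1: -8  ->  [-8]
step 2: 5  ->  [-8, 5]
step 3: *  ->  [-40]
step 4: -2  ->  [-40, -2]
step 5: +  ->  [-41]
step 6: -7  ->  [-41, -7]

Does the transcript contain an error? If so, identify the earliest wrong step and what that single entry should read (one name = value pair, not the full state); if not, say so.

step 1: push -8: top = -8 -> checks out
step 2: push 5: top = 5 -> verified
step 3: -8 * 5 = -40 -> checks out
step 4: push -2: top = -2 -> matches
step 5: -40 + -2 = -42 -> this is not what the transcript shows
The audit stops at step 5: the recorded entry is wrong and should be top = -42.

step 5, top = -42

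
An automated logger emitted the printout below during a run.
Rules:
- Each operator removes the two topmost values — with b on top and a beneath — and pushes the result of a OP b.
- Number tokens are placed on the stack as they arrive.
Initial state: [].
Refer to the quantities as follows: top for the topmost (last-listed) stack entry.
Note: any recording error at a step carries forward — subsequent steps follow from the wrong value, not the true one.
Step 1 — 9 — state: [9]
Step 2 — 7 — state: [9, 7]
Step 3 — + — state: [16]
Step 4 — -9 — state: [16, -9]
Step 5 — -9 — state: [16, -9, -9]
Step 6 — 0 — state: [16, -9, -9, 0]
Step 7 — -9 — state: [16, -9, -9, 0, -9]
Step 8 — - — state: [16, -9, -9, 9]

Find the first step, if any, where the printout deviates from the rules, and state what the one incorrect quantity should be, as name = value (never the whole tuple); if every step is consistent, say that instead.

Recomputing the run from the initial state:
step 1: [9]
step 2: [9, 7]
step 3: [16]
step 4: [16, -9]
step 5: [16, -9, -9]
step 6: [16, -9, -9, 0]
step 7: [16, -9, -9, 0, -9]
step 8: [16, -9, -9, 9]
This matches the printout at every step.

no error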